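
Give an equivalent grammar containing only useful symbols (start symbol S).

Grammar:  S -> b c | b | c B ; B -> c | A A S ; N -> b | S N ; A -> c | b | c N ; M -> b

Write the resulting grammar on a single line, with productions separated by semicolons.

S -> b c | b | c B; B -> c | A A S; N -> b | S N; A -> c | b | c N

Generating nonterminals: {A, B, M, N, S}.
Reachable from S after that: {A, B, N, S}.
Removed useless symbols: {M} and every production mentioning them.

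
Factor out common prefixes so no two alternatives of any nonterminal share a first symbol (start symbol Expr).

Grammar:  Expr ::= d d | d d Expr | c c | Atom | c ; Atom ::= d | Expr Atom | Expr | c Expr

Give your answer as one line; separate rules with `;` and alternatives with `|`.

Expr ::= Atom | d d Expr1 | c Expr2; Atom ::= d | c Expr | Expr Atom1; Expr1 ::= ε | Expr; Expr2 ::= c | ε; Atom1 ::= Atom | ε

Expr has alternatives sharing prefix 'd d': factor to Expr → d d Expr1 with Expr1 → ε | Expr.
Expr has alternatives sharing prefix 'c': factor to Expr → c Expr2 with Expr2 → c | ε.
Atom has alternatives sharing prefix 'Expr': factor to Atom → Expr Atom1 with Atom1 → Atom | ε.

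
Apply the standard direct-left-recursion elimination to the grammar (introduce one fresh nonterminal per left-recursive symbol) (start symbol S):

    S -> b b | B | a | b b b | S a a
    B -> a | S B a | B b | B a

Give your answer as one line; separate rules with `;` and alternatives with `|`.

S, B are directly left-recursive.
For S: α = {a a}, β = {b b, B, a, b b b}. Rewrite as S → β S' and S' → α S' | ε.
For B: α = {b, a}, β = {a, S B a}. Rewrite as B → β B' and B' → α B' | ε.

S -> b b S' | B S' | a S' | b b b S'; B -> a B' | S B a B'; S' -> a a S' | ε; B' -> b B' | a B' | ε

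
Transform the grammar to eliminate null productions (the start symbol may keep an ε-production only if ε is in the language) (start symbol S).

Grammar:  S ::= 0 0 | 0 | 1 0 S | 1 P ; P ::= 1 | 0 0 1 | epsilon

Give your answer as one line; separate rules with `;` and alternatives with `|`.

S ::= 0 0 | 0 | 1 0 S | 1 P | 1; P ::= 1 | 0 0 1

Nullable nonterminals: {P}.
ε ∉ L(G), so no ε-production is kept.
For each production, add variants omitting each subset of nullable occurrences: S → 1 P gives 1 P | 1.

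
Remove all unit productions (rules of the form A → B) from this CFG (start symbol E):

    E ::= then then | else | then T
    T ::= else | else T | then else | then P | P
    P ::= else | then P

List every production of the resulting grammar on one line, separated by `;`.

Unit pairs: T ⇒* {P}.
For every A with A ⇒* B via unit rules, add B's non-unit alternatives to A; then delete every rule of the form X → Y.

E ::= then then | else | then T; T ::= else | then P | else T | then else; P ::= else | then P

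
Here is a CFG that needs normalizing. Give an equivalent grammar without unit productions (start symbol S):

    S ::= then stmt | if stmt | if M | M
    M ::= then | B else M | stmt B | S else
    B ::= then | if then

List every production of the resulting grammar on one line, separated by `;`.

S ::= then stmt | if stmt | if M | then | B else M | stmt B | S else; M ::= then | B else M | stmt B | S else; B ::= then | if then

Unit pairs: S ⇒* {M}.
Replace each nonterminal's rules with the union of the non-unit rules of every nonterminal it unit-derives.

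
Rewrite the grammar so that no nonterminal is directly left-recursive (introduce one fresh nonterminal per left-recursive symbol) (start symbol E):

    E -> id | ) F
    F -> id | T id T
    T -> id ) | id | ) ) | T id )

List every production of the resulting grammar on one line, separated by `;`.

E -> id | ) F; F -> id | T id T; T -> id ) T' | id T' | ) ) T'; T' -> id ) T' | epsilon

Directly left-recursive nonterminal: T.
For T: α = {id )}, β = {id ), id, ) )}. Rewrite as T → β T' and T' → α T' | ε.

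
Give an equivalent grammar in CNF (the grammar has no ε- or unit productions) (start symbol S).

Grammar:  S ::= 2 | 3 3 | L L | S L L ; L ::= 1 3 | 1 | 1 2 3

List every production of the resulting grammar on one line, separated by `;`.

Introduce a nonterminal for each terminal appearing in a rule of length ≥ 2: X1 → 3, X2 → 1, X3 → 2.
Binarize each right-hand side of length ≥ 3 by chaining fresh nonterminals (Y1, Y2, …): affected rules were S → S L L; L → X2 X3 X1.

S ::= 2 | X1 X1 | L L | S Y1; L ::= X2 X1 | 1 | X2 Y2; X1 ::= 3; X2 ::= 1; X3 ::= 2; Y1 ::= L L; Y2 ::= X3 X1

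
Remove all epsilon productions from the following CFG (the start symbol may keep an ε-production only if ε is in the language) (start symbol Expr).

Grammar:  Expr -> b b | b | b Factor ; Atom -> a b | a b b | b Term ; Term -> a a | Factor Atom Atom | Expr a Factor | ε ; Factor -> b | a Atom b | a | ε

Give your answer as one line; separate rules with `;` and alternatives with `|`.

The nullable symbols are {Factor, Term}.
ε ∉ L(G), so no ε-production is kept.
Add the nullable-subset variants: Atom → b Term gives b Term | b. Term → Factor Atom Atom gives Factor Atom Atom | Atom Atom. Term → Expr a Factor gives Expr a Factor | Expr a.

Expr -> b b | b | b Factor; Atom -> a b | a b b | b Term | b; Term -> a a | Factor Atom Atom | Atom Atom | Expr a Factor | Expr a; Factor -> b | a Atom b | a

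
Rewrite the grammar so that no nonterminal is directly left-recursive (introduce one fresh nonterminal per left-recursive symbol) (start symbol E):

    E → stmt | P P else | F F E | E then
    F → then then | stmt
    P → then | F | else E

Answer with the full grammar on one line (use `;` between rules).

Left recursion appears on E.
For E: α = {then}, β = {stmt, P P else, F F E}. Rewrite as E → β E' and E' → α E' | ε.

E → stmt E' | P P else E' | F F E E'; F → then then | stmt; P → then | F | else E; E' → then E' | eps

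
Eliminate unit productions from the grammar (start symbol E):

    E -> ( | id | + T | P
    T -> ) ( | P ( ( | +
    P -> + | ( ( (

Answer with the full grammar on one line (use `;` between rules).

E -> ( | id | + T | + | ( ( (; T -> ) ( | P ( ( | +; P -> + | ( ( (

Unit pairs: E ⇒* {P}.
For each unit pair (A, B), copy every non-unit production of B to A, then drop all unit productions.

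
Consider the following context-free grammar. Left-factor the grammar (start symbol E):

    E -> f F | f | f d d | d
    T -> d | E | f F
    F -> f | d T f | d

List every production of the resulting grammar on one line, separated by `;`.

E has alternatives sharing prefix 'f': factor to E → f E' with E' → F | ε | d d.
F has alternatives sharing prefix 'd': factor to F → d F' with F' → T f | ε.

E -> d | f E'; T -> d | E | f F; F -> f | d F'; E' -> F | ε | d d; F' -> T f | ε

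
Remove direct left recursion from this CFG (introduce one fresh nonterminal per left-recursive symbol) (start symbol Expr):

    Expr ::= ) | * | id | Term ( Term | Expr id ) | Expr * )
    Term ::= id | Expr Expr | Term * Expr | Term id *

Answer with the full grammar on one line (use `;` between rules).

Directly left-recursive nonterminals: Expr, Term.
For Expr: α = {id ), * )}, β = {), *, id, Term ( Term}. Rewrite as Expr → β Expr1 and Expr1 → α Expr1 | ε.
For Term: α = {* Expr, id *}, β = {id, Expr Expr}. Rewrite as Term → β Term1 and Term1 → α Term1 | ε.

Expr ::= ) Expr1 | * Expr1 | id Expr1 | Term ( Term Expr1; Term ::= id Term1 | Expr Expr Term1; Expr1 ::= id ) Expr1 | * ) Expr1 | ε; Term1 ::= * Expr Term1 | id * Term1 | ε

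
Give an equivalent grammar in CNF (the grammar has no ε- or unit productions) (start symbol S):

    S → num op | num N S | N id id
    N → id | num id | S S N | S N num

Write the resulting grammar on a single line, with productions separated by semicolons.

S → X1 X2 | X1 Y1 | N Y2; N → id | X1 X3 | S Y3 | S Y4; X1 → num; X2 → op; X3 → id; Y1 → N S; Y2 → X3 X3; Y3 → S N; Y4 → N X1

Introduce a nonterminal for each terminal appearing in a rule of length ≥ 2: X1 → num, X2 → op, X3 → id.
Binarize each right-hand side of length ≥ 3 by chaining fresh nonterminals (Y1, Y2, …): affected rules were S → X1 N S; S → N X3 X3; N → S S N; N → S N X1.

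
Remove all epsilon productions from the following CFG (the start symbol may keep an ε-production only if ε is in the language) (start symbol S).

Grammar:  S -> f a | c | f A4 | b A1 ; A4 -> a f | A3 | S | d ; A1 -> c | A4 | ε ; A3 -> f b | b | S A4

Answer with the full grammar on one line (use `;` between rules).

S -> f a | c | f A4 | b A1 | b; A4 -> a f | A3 | S | d; A1 -> c | A4; A3 -> f b | b | S A4

Nullable nonterminals: {A1}.
ε ∉ L(G), so no ε-production is kept.
For each production, add variants omitting each subset of nullable occurrences: S → b A1 gives b A1 | b.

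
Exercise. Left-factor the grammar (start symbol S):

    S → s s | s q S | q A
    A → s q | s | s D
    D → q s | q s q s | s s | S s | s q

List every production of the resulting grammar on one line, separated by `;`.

S has alternatives sharing prefix 's': factor to S → s S' with S' → s | q S.
A has alternatives sharing prefix 's': factor to A → s A' with A' → q | ε | D.
D has alternatives sharing prefix 'q s': factor to D → q s D' with D' → ε | q s.
D has alternatives sharing prefix 's': factor to D → s D'' with D'' → s | q.

S → q A | s S'; A → s A'; D → S s | q s D' | s D''; S' → s | q S; A' → q | ε | D; D' → ε | q s; D'' → s | q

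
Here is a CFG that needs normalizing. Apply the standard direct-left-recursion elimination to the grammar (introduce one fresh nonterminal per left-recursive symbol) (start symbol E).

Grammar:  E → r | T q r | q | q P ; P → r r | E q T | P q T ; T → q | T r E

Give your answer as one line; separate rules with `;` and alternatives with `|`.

E → r | T q r | q | q P; P → r r P' | E q T P'; T → q T'; P' → q T P' | ε; T' → r E T' | ε

Directly left-recursive nonterminals: P, T.
For P: α = {q T}, β = {r r, E q T}. Rewrite as P → β P' and P' → α P' | ε.
For T: α = {r E}, β = {q}. Rewrite as T → β T' and T' → α T' | ε.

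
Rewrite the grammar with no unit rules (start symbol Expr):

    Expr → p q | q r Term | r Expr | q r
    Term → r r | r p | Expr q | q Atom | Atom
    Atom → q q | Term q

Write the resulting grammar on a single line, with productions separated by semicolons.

Expr → p q | q r Term | r Expr | q r; Term → r r | r p | Expr q | q Atom | q q | Term q; Atom → q q | Term q

Unit pairs: Term ⇒* {Atom}.
Replace each nonterminal's rules with the union of the non-unit rules of every nonterminal it unit-derives.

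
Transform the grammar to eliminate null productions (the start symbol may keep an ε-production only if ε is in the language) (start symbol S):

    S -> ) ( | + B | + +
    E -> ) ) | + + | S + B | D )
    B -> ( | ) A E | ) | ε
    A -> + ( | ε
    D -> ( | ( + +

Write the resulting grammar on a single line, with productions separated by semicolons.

The nullable symbols are {A, B}.
ε ∉ L(G), so no ε-production is kept.
Add the nullable-subset variants: S → + B gives + B | +. E → S + B gives S + B | S +. B → ) A E gives ) A E | ) E.

S -> ) ( | + B | + | + +; E -> ) ) | + + | S + B | S + | D ); B -> ( | ) A E | ) E | ); A -> + (; D -> ( | ( + +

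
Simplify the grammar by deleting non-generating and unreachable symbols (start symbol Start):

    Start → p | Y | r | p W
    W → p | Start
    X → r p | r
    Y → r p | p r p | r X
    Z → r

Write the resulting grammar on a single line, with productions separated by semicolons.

Generating nonterminals: {Start, W, X, Y, Z}.
Reachable from Start after that: {Start, W, X, Y}.
Removed useless symbols: {Z} and every production mentioning them.

Start → p | Y | r | p W; W → p | Start; X → r p | r; Y → r p | p r p | r X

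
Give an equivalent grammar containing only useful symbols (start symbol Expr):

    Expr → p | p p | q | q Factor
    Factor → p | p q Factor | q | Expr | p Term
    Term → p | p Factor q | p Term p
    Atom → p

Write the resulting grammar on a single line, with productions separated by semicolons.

Generating nonterminals: {Atom, Expr, Factor, Term}.
Reachable from Expr after that: {Expr, Factor, Term}.
Removed useless symbols: {Atom} and every production mentioning them.

Expr → p | p p | q | q Factor; Factor → p | p q Factor | q | Expr | p Term; Term → p | p Factor q | p Term p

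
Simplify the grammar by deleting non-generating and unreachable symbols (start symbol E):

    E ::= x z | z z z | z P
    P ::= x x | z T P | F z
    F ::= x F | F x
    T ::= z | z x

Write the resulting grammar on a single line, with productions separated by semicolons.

Generating nonterminals: {E, P, T}.
Reachable from E after that: {E, P, T}.
Removed useless symbols: {F} and every production mentioning them.

E ::= x z | z z z | z P; P ::= x x | z T P; T ::= z | z x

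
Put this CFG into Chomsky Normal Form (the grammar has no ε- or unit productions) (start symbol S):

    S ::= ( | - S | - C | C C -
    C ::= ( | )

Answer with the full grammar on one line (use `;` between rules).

S ::= ( | X1 S | X1 C | C Y1; C ::= ( | ); X1 ::= -; Y1 ::= C X1

Introduce a nonterminal for each terminal appearing in a rule of length ≥ 2: X1 → -.
Binarize each right-hand side of length ≥ 3 by chaining fresh nonterminals (Y1, Y2, …): affected rules were S → C C X1.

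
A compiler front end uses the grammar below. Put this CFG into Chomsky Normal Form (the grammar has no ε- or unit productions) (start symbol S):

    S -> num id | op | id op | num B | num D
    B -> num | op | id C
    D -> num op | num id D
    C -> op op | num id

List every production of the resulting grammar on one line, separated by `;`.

Introduce a nonterminal for each terminal appearing in a rule of length ≥ 2: X1 → num, X2 → id, X3 → op.
Binarize each right-hand side of length ≥ 3 by chaining fresh nonterminals (Y1, Y2, …): affected rules were D → X1 X2 D.

S -> X1 X2 | op | X2 X3 | X1 B | X1 D; B -> num | op | X2 C; D -> X1 X3 | X1 Y1; C -> X3 X3 | X1 X2; X1 -> num; X2 -> id; X3 -> op; Y1 -> X2 D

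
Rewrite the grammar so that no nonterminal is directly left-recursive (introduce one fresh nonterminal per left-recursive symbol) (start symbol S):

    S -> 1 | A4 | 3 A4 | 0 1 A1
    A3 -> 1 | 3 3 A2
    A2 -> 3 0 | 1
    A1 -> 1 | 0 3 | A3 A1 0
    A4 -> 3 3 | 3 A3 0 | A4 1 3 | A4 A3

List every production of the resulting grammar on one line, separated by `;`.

Directly left-recursive nonterminal: A4.
For A4: α = {1 3, A3}, β = {3 3, 3 A3 0}. Rewrite as A4 → β A4' and A4' → α A4' | ε.

S -> 1 | A4 | 3 A4 | 0 1 A1; A3 -> 1 | 3 3 A2; A2 -> 3 0 | 1; A1 -> 1 | 0 3 | A3 A1 0; A4 -> 3 3 A4' | 3 A3 0 A4'; A4' -> 1 3 A4' | A3 A4' | ε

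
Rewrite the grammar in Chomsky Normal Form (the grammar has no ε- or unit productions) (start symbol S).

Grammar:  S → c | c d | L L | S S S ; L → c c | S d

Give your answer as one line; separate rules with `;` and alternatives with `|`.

S → c | X1 X2 | L L | S Y1; L → X1 X1 | S X2; X1 → c; X2 → d; Y1 → S S

Introduce a nonterminal for each terminal appearing in a rule of length ≥ 2: X1 → c, X2 → d.
Binarize each right-hand side of length ≥ 3 by chaining fresh nonterminals (Y1, Y2, …): affected rules were S → S S S.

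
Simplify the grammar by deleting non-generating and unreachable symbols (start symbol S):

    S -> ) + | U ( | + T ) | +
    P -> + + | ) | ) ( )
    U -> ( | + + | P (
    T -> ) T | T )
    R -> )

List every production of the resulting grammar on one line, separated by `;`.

S -> ) + | U ( | +; P -> + + | ) | ) ( ); U -> ( | + + | P (

Generating nonterminals: {P, R, S, U}.
Reachable from S after that: {P, S, U}.
Removed useless symbols: {R, T} and every production mentioning them.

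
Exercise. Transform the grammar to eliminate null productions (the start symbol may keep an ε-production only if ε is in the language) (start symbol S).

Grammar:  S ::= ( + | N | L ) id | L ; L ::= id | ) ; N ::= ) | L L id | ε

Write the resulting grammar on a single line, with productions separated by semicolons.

S ::= ( + | N | L ) id | L | ε; L ::= id | ); N ::= ) | L L id

The nullable symbols are {N, S}.
ε ∈ L(G) since S is nullable, so keep S → ε.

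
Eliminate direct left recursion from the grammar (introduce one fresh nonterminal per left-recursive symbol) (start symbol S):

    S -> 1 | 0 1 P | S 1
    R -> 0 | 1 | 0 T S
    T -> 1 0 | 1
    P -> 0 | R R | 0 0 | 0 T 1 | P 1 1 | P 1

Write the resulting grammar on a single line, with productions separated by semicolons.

S -> 1 S' | 0 1 P S'; R -> 0 | 1 | 0 T S; T -> 1 0 | 1; P -> 0 P' | R R P' | 0 0 P' | 0 T 1 P'; S' -> 1 S' | ε; P' -> 1 1 P' | 1 P' | ε

S, P are directly left-recursive.
For S: α = {1}, β = {1, 0 1 P}. Rewrite as S → β S' and S' → α S' | ε.
For P: α = {1 1, 1}, β = {0, R R, 0 0, 0 T 1}. Rewrite as P → β P' and P' → α P' | ε.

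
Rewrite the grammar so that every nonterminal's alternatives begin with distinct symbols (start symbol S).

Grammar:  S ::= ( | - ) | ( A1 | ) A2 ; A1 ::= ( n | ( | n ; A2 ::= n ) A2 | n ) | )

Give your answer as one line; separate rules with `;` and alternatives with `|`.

S ::= - ) | ) A2 | ( S'; A1 ::= n | ( A1'; A2 ::= ) | n ) A2'; S' ::= epsilon | A1; A1' ::= n | epsilon; A2' ::= A2 | epsilon

S has alternatives sharing prefix '(': factor to S → ( S' with S' → ε | A1.
A1 has alternatives sharing prefix '(': factor to A1 → ( A1' with A1' → n | ε.
A2 has alternatives sharing prefix 'n )': factor to A2 → n ) A2' with A2' → A2 | ε.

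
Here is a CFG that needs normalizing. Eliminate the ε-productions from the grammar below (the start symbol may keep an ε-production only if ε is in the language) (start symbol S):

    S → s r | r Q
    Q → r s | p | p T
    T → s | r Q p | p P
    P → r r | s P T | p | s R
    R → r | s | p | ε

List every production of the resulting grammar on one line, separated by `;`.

The nullable symbols are {R}.
ε ∉ L(G), so no ε-production is kept.
Expand every rule over subsets of its nullable positions: P → s R gives s R | s.

S → s r | r Q; Q → r s | p | p T; T → s | r Q p | p P; P → r r | s P T | p | s R | s; R → r | s | p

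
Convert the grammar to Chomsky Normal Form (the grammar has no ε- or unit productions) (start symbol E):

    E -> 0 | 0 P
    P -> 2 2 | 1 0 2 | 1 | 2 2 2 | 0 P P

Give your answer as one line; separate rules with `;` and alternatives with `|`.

Introduce a nonterminal for each terminal appearing in a rule of length ≥ 2: X1 → 0, X2 → 2, X3 → 1.
Binarize each right-hand side of length ≥ 3 by chaining fresh nonterminals (Y1, Y2, …): affected rules were P → X3 X1 X2; P → X2 X2 X2; P → X1 P P.

E -> 0 | X1 P; P -> X2 X2 | X3 Y1 | 1 | X2 Y2 | X1 Y3; X1 -> 0; X2 -> 2; X3 -> 1; Y1 -> X1 X2; Y2 -> X2 X2; Y3 -> P P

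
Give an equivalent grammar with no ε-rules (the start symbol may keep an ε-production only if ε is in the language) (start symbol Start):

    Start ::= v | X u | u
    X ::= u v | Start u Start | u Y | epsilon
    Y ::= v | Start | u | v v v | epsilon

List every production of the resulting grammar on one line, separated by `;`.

Start ::= v | X u | u; X ::= u v | Start u Start | u Y | u; Y ::= v | Start | u | v v v

The nullable symbols are {X, Y}.
ε ∉ L(G), so no ε-production is kept.
Add the nullable-subset variants: Start → X u gives X u | u. X → u Y gives u Y | u.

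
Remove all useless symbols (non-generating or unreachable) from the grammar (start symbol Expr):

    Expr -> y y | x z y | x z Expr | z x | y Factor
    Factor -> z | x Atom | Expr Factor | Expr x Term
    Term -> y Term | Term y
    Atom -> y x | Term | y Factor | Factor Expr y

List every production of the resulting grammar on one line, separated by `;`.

Generating nonterminals: {Atom, Expr, Factor}.
Reachable from Expr after that: {Atom, Expr, Factor}.
Removed useless symbols: {Term} and every production mentioning them.

Expr -> y y | x z y | x z Expr | z x | y Factor; Factor -> z | x Atom | Expr Factor; Atom -> y x | y Factor | Factor Expr y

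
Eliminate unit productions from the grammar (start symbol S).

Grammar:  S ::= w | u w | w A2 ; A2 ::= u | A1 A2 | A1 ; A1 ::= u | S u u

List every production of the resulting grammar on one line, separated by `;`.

S ::= w | u w | w A2; A2 ::= u | A1 A2 | S u u; A1 ::= u | S u u

Unit pairs: A2 ⇒* {A1}.
For each unit pair (A, B), copy every non-unit production of B to A, then drop all unit productions.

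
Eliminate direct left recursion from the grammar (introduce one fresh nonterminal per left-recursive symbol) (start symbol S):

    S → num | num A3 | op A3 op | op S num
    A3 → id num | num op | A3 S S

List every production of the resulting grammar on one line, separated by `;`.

S → num | num A3 | op A3 op | op S num; A3 → id num A3' | num op A3'; A3' → S S A3' | ε

Directly left-recursive nonterminal: A3.
For A3: α = {S S}, β = {id num, num op}. Rewrite as A3 → β A3' and A3' → α A3' | ε.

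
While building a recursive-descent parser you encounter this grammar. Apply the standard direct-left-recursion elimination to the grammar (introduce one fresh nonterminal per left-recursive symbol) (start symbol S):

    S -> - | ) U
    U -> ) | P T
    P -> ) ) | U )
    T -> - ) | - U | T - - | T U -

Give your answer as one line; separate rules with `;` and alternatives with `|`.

S -> - | ) U; U -> ) | P T; P -> ) ) | U ); T -> - ) T' | - U T'; T' -> - - T' | U - T' | ε

Left recursion appears on T.
For T: α = {- -, U -}, β = {- ), - U}. Rewrite as T → β T' and T' → α T' | ε.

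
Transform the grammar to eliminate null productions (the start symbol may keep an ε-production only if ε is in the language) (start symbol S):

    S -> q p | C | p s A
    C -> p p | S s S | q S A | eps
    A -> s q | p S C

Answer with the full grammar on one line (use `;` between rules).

The nullable symbols are {C, S}.
ε ∈ L(G) since S is nullable, so keep S → ε.
Add the nullable-subset variants: C → S s S gives S s S | S s | s S | s. C → q S A gives q S A | q A. A → p S C gives p S C | p S | p C | p.

S -> q p | C | p s A | eps; C -> p p | S s S | S s | s S | s | q S A | q A; A -> s q | p S C | p S | p C | p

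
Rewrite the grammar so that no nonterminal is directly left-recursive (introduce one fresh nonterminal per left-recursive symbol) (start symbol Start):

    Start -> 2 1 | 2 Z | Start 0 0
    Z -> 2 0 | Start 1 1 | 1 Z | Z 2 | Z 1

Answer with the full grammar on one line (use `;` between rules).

Directly left-recursive nonterminals: Start, Z.
For Start: α = {0 0}, β = {2 1, 2 Z}. Rewrite as Start → β Start1 and Start1 → α Start1 | ε.
For Z: α = {2, 1}, β = {2 0, Start 1 1, 1 Z}. Rewrite as Z → β Z1 and Z1 → α Z1 | ε.

Start -> 2 1 Start1 | 2 Z Start1; Z -> 2 0 Z1 | Start 1 1 Z1 | 1 Z Z1; Start1 -> 0 0 Start1 | eps; Z1 -> 2 Z1 | 1 Z1 | eps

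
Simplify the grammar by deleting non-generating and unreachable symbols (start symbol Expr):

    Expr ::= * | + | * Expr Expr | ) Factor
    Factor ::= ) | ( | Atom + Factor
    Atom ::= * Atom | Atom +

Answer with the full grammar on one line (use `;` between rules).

Generating nonterminals: {Expr, Factor}.
Reachable from Expr after that: {Expr, Factor}.
Removed useless symbols: {Atom} and every production mentioning them.

Expr ::= * | + | * Expr Expr | ) Factor; Factor ::= ) | (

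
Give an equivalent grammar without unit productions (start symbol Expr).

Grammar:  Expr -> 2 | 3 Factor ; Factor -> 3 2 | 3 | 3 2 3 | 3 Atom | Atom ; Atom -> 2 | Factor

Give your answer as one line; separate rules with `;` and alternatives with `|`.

Expr -> 2 | 3 Factor; Factor -> 2 | 3 2 | 3 | 3 2 3 | 3 Atom; Atom -> 2 | 3 2 | 3 | 3 2 3 | 3 Atom

Unit pairs: Atom ⇒* {Factor}; Factor ⇒* {Atom}.
Replace each nonterminal's rules with the union of the non-unit rules of every nonterminal it unit-derives.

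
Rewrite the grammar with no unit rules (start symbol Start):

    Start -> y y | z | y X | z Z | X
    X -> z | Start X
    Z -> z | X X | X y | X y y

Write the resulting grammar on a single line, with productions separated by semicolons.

Unit pairs: Start ⇒* {X}.
Replace each nonterminal's rules with the union of the non-unit rules of every nonterminal it unit-derives.

Start -> y y | z | y X | z Z | Start X; X -> z | Start X; Z -> z | X X | X y | X y y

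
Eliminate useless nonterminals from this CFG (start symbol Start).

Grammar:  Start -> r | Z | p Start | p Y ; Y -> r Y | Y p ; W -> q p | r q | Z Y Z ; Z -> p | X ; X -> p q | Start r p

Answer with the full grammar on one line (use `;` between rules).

Start -> r | Z | p Start; Z -> p | X; X -> p q | Start r p

Generating nonterminals: {Start, W, X, Z}.
Reachable from Start after that: {Start, X, Z}.
Removed useless symbols: {W, Y} and every production mentioning them.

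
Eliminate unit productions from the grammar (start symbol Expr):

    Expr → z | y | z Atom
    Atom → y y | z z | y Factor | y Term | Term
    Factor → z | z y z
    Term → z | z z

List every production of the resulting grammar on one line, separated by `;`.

Unit pairs: Atom ⇒* {Term}.
For every A with A ⇒* B via unit rules, add B's non-unit alternatives to A; then delete every rule of the form X → Y.

Expr → z | y | z Atom; Atom → z | z z | y y | y Factor | y Term; Factor → z | z y z; Term → z | z z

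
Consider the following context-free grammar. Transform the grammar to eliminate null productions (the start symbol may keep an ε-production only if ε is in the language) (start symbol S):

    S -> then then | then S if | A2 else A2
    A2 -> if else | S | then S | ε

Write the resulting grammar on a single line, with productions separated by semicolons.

Nullable set = {A2}.
ε ∉ L(G), so no ε-production is kept.
Expand every rule over subsets of its nullable positions: S → A2 else A2 gives A2 else A2 | A2 else | else A2 | else.

S -> then then | then S if | A2 else A2 | A2 else | else A2 | else; A2 -> if else | S | then S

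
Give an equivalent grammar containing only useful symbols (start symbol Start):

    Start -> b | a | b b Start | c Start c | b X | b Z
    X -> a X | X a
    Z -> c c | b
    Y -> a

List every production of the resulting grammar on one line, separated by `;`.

Start -> b | a | b b Start | c Start c | b Z; Z -> c c | b

Generating nonterminals: {Start, Y, Z}.
Reachable from Start after that: {Start, Z}.
Removed useless symbols: {X, Y} and every production mentioning them.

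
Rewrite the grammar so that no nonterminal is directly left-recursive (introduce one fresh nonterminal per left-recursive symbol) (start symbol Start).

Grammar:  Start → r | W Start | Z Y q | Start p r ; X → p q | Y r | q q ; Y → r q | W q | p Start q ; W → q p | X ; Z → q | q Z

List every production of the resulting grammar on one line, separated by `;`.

Left recursion appears on Start.
For Start: α = {p r}, β = {r, W Start, Z Y q}. Rewrite as Start → β Start1 and Start1 → α Start1 | ε.

Start → r Start1 | W Start Start1 | Z Y q Start1; X → p q | Y r | q q; Y → r q | W q | p Start q; W → q p | X; Z → q | q Z; Start1 → p r Start1 | ε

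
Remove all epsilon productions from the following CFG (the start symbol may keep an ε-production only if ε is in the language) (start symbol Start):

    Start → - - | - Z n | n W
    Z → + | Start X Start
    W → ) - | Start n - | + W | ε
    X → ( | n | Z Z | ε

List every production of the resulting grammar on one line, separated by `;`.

Start → - - | - Z n | n W | n; Z → + | Start X Start | Start Start; W → ) - | Start n - | + W | +; X → ( | n | Z Z

Nullable nonterminals: {W, X}.
ε ∉ L(G), so no ε-production is kept.
For each production, add variants omitting each subset of nullable occurrences: Start → n W gives n W | n. Z → Start X Start gives Start X Start | Start Start. W → + W gives + W | +.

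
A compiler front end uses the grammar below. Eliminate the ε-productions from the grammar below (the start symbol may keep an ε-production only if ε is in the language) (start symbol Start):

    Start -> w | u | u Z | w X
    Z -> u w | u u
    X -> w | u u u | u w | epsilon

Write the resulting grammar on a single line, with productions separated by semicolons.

The nullable symbols are {X}.
ε ∉ L(G), so no ε-production is kept.

Start -> w | u | u Z | w X; Z -> u w | u u; X -> w | u u u | u w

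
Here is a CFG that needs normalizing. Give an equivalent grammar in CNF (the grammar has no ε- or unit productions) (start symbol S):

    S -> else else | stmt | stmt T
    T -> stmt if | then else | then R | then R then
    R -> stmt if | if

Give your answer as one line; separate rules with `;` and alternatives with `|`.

S -> X1 X1 | stmt | X2 T; T -> X2 X3 | X4 X1 | X4 R | X4 Y1; R -> X2 X3 | if; X1 -> else; X2 -> stmt; X3 -> if; X4 -> then; Y1 -> R X4

Introduce a nonterminal for each terminal appearing in a rule of length ≥ 2: X1 → else, X2 → stmt, X3 → if, X4 → then.
Binarize each right-hand side of length ≥ 3 by chaining fresh nonterminals (Y1, Y2, …): affected rules were T → X4 R X4.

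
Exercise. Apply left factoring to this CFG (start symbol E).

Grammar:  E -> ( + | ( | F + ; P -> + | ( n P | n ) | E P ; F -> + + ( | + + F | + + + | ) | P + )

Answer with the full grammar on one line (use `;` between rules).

E has alternatives sharing prefix '(': factor to E → ( E' with E' → + | ε.
F has alternatives sharing prefix '+ +': factor to F → + + F' with F' → ( | F | +.

E -> F + | ( E'; P -> + | ( n P | n ) | E P; F -> ) | P + ) | + + F'; E' -> + | epsilon; F' -> ( | F | +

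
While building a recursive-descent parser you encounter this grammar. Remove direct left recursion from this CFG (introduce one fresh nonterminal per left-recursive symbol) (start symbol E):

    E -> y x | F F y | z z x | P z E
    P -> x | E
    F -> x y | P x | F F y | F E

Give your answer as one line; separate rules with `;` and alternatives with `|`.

Directly left-recursive nonterminal: F.
For F: α = {F y, E}, β = {x y, P x}. Rewrite as F → β F' and F' → α F' | ε.

E -> y x | F F y | z z x | P z E; P -> x | E; F -> x y F' | P x F'; F' -> F y F' | E F' | ε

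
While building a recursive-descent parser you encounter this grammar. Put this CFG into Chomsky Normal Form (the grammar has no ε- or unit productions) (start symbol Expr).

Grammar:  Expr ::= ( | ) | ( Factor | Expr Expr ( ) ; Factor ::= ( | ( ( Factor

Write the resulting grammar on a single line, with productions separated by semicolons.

Expr ::= ( | ) | X1 Factor | Expr Y1; Factor ::= ( | X1 Y3; X1 ::= (; X2 ::= ); Y1 ::= Expr Y2; Y2 ::= X1 X2; Y3 ::= X1 Factor

Introduce a nonterminal for each terminal appearing in a rule of length ≥ 2: X1 → (, X2 → ).
Binarize each right-hand side of length ≥ 3 by chaining fresh nonterminals (Y1, Y2, …): affected rules were Expr → Expr Expr X1 X2; Factor → X1 X1 Factor.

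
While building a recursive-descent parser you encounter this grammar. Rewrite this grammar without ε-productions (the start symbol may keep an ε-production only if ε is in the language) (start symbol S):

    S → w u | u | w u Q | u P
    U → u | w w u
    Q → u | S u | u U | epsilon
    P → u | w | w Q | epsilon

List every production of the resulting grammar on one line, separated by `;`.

S → w u | u | w u Q | u P; U → u | w w u; Q → u | S u | u U; P → u | w | w Q

Nullable set = {P, Q}.
ε ∉ L(G), so no ε-production is kept.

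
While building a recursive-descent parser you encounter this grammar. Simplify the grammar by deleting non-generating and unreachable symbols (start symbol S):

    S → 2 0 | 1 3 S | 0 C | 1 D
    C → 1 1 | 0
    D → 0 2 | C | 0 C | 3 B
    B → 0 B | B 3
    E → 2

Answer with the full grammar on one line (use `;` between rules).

S → 2 0 | 1 3 S | 0 C | 1 D; C → 1 1 | 0; D → 0 2 | C | 0 C

Generating nonterminals: {C, D, E, S}.
Reachable from S after that: {C, D, S}.
Removed useless symbols: {B, E} and every production mentioning them.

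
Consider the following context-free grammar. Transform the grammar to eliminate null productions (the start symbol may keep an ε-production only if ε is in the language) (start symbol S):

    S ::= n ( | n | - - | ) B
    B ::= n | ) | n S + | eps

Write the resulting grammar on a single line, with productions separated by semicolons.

Nullable nonterminals: {B}.
ε ∉ L(G), so no ε-production is kept.
Expand every rule over subsets of its nullable positions: S → ) B gives ) B | ).

S ::= n ( | n | - - | ) B | ); B ::= n | ) | n S +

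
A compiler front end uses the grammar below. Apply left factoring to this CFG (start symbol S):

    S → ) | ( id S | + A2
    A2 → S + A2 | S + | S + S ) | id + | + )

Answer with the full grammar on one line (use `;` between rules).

S → ) | ( id S | + A2; A2 → id + | + ) | S + A2'; A2' → A2 | ε | S )

A2 has alternatives sharing prefix 'S +': factor to A2 → S + A2' with A2' → A2 | ε | S ).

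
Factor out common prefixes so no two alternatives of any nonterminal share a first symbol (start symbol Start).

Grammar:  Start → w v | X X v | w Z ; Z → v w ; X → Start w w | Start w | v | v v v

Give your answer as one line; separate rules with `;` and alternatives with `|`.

Start → X X v | w Start1; Z → v w; X → Start w X1 | v X2; Start1 → v | Z; X1 → w | ε; X2 → ε | v v

Start has alternatives sharing prefix 'w': factor to Start → w Start1 with Start1 → v | Z.
X has alternatives sharing prefix 'Start w': factor to X → Start w X1 with X1 → w | ε.
X has alternatives sharing prefix 'v': factor to X → v X2 with X2 → ε | v v.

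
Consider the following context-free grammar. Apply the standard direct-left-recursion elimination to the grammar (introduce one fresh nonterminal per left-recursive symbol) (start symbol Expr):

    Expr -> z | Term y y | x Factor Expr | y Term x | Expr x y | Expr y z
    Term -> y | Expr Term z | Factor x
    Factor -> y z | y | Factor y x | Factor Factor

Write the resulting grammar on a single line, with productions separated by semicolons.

Expr -> z Expr1 | Term y y Expr1 | x Factor Expr Expr1 | y Term x Expr1; Term -> y | Expr Term z | Factor x; Factor -> y z Factor1 | y Factor1; Expr1 -> x y Expr1 | y z Expr1 | ε; Factor1 -> y x Factor1 | Factor Factor1 | ε

Expr, Factor are directly left-recursive.
For Expr: α = {x y, y z}, β = {z, Term y y, x Factor Expr, y Term x}. Rewrite as Expr → β Expr1 and Expr1 → α Expr1 | ε.
For Factor: α = {y x, Factor}, β = {y z, y}. Rewrite as Factor → β Factor1 and Factor1 → α Factor1 | ε.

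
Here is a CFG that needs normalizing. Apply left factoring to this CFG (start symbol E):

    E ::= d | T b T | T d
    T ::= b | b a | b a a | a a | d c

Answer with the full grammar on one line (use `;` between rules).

E has alternatives sharing prefix 'T': factor to E → T E' with E' → b T | d.
T has alternatives sharing prefix 'b': factor to T → b T' with T' → ε | a | a a.
T' has alternatives sharing prefix 'a': factor to T' → a T'' with T'' → ε | a.

E ::= d | T E'; T ::= a a | d c | b T'; E' ::= b T | d; T' ::= ε | a T''; T'' ::= ε | a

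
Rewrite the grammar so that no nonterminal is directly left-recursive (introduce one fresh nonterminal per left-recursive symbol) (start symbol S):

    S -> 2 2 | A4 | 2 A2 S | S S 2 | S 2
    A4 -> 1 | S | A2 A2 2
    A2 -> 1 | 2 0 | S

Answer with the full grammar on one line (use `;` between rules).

Left recursion appears on S.
For S: α = {S 2, 2}, β = {2 2, A4, 2 A2 S}. Rewrite as S → β S' and S' → α S' | ε.

S -> 2 2 S' | A4 S' | 2 A2 S S'; A4 -> 1 | S | A2 A2 2; A2 -> 1 | 2 0 | S; S' -> S 2 S' | 2 S' | ε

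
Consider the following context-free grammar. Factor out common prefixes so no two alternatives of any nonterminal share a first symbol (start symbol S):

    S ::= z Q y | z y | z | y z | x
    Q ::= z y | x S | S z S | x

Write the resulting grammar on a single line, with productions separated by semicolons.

S has alternatives sharing prefix 'z': factor to S → z S' with S' → Q y | y | ε.
Q has alternatives sharing prefix 'x': factor to Q → x Q' with Q' → S | ε.

S ::= y z | x | z S'; Q ::= z y | S z S | x Q'; S' ::= Q y | y | ε; Q' ::= S | ε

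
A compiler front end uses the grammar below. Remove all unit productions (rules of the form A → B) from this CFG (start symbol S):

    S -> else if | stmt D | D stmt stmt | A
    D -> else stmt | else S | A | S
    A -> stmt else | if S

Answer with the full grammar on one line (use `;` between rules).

S -> else if | stmt D | D stmt stmt | stmt else | if S; D -> else if | stmt D | D stmt stmt | else stmt | else S | stmt else | if S; A -> stmt else | if S

Unit pairs: D ⇒* {A, S}; S ⇒* {A}.
For each unit pair (A, B), copy every non-unit production of B to A, then drop all unit productions.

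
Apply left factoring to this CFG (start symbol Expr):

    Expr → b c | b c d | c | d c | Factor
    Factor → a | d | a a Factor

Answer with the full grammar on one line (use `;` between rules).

Expr → c | d c | Factor | b c Expr1; Factor → d | a Factor1; Expr1 → ε | d; Factor1 → ε | a Factor

Expr has alternatives sharing prefix 'b c': factor to Expr → b c Expr1 with Expr1 → ε | d.
Factor has alternatives sharing prefix 'a': factor to Factor → a Factor1 with Factor1 → ε | a Factor.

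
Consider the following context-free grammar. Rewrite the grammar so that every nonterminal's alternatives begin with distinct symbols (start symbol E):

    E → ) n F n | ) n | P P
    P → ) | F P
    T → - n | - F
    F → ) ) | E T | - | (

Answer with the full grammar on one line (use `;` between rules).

E has alternatives sharing prefix ') n': factor to E → ) n E' with E' → F n | ε.
T has alternatives sharing prefix '-': factor to T → - T' with T' → n | F.

E → P P | ) n E'; P → ) | F P; T → - T'; F → ) ) | E T | - | (; E' → F n | ε; T' → n | F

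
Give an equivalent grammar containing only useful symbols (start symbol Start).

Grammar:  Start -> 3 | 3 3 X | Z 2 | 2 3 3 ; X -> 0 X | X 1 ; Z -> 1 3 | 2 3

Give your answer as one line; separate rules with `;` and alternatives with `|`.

Start -> 3 | Z 2 | 2 3 3; Z -> 1 3 | 2 3

Generating nonterminals: {Start, Z}.
Reachable from Start after that: {Start, Z}.
Removed useless symbols: {X} and every production mentioning them.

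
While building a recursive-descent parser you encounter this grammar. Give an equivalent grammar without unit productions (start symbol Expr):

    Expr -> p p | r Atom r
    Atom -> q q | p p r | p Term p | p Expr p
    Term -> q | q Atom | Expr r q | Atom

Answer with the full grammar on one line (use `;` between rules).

Unit pairs: Term ⇒* {Atom}.
For every A with A ⇒* B via unit rules, add B's non-unit alternatives to A; then delete every rule of the form X → Y.

Expr -> p p | r Atom r; Atom -> q q | p p r | p Term p | p Expr p; Term -> q | q Atom | Expr r q | q q | p p r | p Term p | p Expr p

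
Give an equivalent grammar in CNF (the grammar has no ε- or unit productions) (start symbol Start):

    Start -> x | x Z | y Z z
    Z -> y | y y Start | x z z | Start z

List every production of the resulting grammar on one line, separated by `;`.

Introduce a nonterminal for each terminal appearing in a rule of length ≥ 2: X1 → x, X2 → y, X3 → z.
Binarize each right-hand side of length ≥ 3 by chaining fresh nonterminals (Y1, Y2, …): affected rules were Start → X2 Z X3; Z → X2 X2 Start; Z → X1 X3 X3.

Start -> x | X1 Z | X2 Y1; Z -> y | X2 Y2 | X1 Y3 | Start X3; X1 -> x; X2 -> y; X3 -> z; Y1 -> Z X3; Y2 -> X2 Start; Y3 -> X3 X3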